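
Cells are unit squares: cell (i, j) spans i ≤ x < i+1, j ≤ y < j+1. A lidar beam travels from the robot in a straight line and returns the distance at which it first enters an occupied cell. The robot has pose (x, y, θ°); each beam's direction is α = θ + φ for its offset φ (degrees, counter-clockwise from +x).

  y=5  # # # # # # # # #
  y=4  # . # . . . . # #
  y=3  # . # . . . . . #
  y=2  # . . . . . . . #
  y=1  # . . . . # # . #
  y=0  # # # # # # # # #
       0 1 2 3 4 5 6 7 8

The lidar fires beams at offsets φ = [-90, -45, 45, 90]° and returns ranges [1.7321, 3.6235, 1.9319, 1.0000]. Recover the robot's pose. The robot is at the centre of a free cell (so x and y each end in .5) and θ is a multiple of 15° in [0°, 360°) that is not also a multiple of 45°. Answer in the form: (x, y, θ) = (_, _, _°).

(x, y, θ) = (1.5, 2.5, 30°)

The pose lattice has 23·16 = 368 candidates. Test each by forward raycasting.
  (5.5, 4.5, 300°): beam 1 = 2.8868 ≠ 1.7321 ✗
  (1.5, 1.5, 210°): beam 1 = 1.0000 ≠ 1.7321 ✗
  (5.5, 3.5, 60°): beam 1 = 2.8868 ≠ 1.7321 ✗
  …
  (1.5, 2.5, 30°): r_1=1.7321, r_2=3.6235, r_3=1.9319, r_4=1.0000 — all match ✓
Only this pose fits every beam.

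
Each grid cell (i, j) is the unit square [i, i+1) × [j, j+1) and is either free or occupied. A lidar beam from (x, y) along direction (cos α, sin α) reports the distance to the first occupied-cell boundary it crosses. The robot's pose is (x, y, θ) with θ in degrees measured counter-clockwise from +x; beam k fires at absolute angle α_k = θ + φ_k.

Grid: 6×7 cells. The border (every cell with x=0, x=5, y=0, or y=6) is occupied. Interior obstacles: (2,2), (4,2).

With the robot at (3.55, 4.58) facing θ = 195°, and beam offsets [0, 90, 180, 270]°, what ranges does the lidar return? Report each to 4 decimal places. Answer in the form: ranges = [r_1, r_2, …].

beam 1: φ=0°, α=195°
  cosα=-0.9659 sinα=-0.2588 | (3,4) | tMaxX 0.5694 tMaxY 2.2409 | tΔX 1.0353 tΔY 3.8637
    t=0.5694 [x] (2,4)
    t=1.6047 [x] (1,4)
    t=2.2409 [y] (1,3)
    t=2.6400 [x] (0,3) — stop
  → r_1 = 2.6400
beam 2: φ=90°, α=285°
  cosα=0.2588 sinα=-0.9659 | (3,4) | tMaxX 1.7387 tMaxY 0.6005 | tΔX 3.8637 tΔY 1.0353
    t=0.6005 [y] (3,3)
    t=1.6357 [y] (3,2)
    t=1.7387 [x] (4,2) — stop
  → r_2 = 1.7387
beam 3: φ=180°, α=15°
  cosα=0.9659 sinα=0.2588 | (3,4) | tMaxX 0.4659 tMaxY 1.6228 | tΔX 1.0353 tΔY 3.8637
    t=0.4659 [x] (4,4)
    t=1.5012 [x] (5,4) — stop
  → r_3 = 1.5012
beam 4: φ=270°, α=105°
  cosα=-0.2588 sinα=0.9659 | (3,4) | tMaxX 2.1250 tMaxY 0.4348 | tΔX 3.8637 tΔY 1.0353
    t=0.4348 [y] (3,5)
    t=1.4701 [y] (3,6) — stop
  → r_4 = 1.4701

ranges = [2.6400, 1.7387, 1.5012, 1.4701]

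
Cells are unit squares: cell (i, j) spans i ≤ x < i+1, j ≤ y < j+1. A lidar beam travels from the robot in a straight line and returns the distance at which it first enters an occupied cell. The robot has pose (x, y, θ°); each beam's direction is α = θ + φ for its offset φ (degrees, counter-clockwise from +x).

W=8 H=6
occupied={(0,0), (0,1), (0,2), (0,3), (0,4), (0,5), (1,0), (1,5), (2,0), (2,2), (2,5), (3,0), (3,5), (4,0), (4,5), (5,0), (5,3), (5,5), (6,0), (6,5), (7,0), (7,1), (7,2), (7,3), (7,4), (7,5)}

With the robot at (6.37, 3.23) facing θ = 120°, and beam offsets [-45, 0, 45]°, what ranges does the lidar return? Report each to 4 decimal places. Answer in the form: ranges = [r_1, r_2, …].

ranges = [1.8324, 0.7400, 0.3831]

beam 1: φ=-45°, α=75°
  cosα=0.2588 sinα=0.9659 | (6,3) | tMaxX 2.4341 tMaxY 0.7972 | tΔX 3.8637 tΔY 1.0353
    t=0.7972 [y] (6,4)
    t=1.8324 [y] (6,5) — stop
  → r_1 = 1.8324
beam 2: φ=0°, α=120°
  cosα=-0.5000 sinα=0.8660 | (6,3) | tMaxX 0.7400 tMaxY 0.8891 | tΔX 2.0000 tΔY 1.1547
    t=0.7400 [x] (5,3) — stop
  → r_2 = 0.7400
beam 3: φ=45°, α=165°
  cosα=-0.9659 sinα=0.2588 | (6,3) | tMaxX 0.3831 tMaxY 2.9751 | tΔX 1.0353 tΔY 3.8637
    t=0.3831 [x] (5,3) — stop
  → r_3 = 0.3831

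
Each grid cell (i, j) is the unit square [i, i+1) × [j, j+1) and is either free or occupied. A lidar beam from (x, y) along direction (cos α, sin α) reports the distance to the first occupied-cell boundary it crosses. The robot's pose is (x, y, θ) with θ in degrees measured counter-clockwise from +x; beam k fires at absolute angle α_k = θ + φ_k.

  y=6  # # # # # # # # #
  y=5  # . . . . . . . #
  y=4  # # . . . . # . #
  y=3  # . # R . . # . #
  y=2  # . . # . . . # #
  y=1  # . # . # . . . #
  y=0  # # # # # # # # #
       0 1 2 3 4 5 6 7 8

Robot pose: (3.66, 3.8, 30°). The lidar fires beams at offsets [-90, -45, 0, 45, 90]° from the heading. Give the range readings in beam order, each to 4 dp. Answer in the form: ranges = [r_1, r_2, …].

ranges = [2.0785, 2.4225, 4.4000, 2.2776, 2.5403]

beam 1: φ=-90°, α=300°
  cosα=0.5000 sinα=-0.8660 | (3,3) | tMaxX 0.6800 tMaxY 0.9238 | tΔX 2.0000 tΔY 1.1547
    t=0.6800 [x] (4,3)
    t=0.9238 [y] (4,2)
    t=2.0785 [y] (4,1) — stop
  → r_1 = 2.0785
beam 2: φ=-45°, α=345°
  cosα=0.9659 sinα=-0.2588 | (3,3) | tMaxX 0.3520 tMaxY 3.0910 | tΔX 1.0353 tΔY 3.8637
    t=0.3520 [x] (4,3)
    t=1.3873 [x] (5,3)
    t=2.4225 [x] (6,3) — stop
  → r_2 = 2.4225
beam 3: φ=0°, α=30°
  cosα=0.8660 sinα=0.5000 | (3,3) | tMaxX 0.3926 tMaxY 0.4000 | tΔX 1.1547 tΔY 2.0000
    t=0.3926 [x] (4,3)
    t=0.4000 [y] (4,4)
    t=1.5473 [x] (5,4)
    t=2.4000 [y] (5,5)
    t=2.7020 [x] (6,5)
    t=3.8567 [x] (7,5)
    t=4.4000 [y] (7,6) — stop
  → r_3 = 4.4000
beam 4: φ=45°, α=75°
  cosα=0.2588 sinα=0.9659 | (3,3) | tMaxX 1.3137 tMaxY 0.2071 | tΔX 3.8637 tΔY 1.0353
    t=0.2071 [y] (3,4)
    t=1.2423 [y] (3,5)
    t=1.3137 [x] (4,5)
    t=2.2776 [y] (4,6) — stop
  → r_4 = 2.2776
beam 5: φ=90°, α=120°
  cosα=-0.5000 sinα=0.8660 | (3,3) | tMaxX 1.3200 tMaxY 0.2309 | tΔX 2.0000 tΔY 1.1547
    t=0.2309 [y] (3,4)
    t=1.3200 [x] (2,4)
    t=1.3856 [y] (2,5)
    t=2.5403 [y] (2,6) — stop
  → r_5 = 2.5403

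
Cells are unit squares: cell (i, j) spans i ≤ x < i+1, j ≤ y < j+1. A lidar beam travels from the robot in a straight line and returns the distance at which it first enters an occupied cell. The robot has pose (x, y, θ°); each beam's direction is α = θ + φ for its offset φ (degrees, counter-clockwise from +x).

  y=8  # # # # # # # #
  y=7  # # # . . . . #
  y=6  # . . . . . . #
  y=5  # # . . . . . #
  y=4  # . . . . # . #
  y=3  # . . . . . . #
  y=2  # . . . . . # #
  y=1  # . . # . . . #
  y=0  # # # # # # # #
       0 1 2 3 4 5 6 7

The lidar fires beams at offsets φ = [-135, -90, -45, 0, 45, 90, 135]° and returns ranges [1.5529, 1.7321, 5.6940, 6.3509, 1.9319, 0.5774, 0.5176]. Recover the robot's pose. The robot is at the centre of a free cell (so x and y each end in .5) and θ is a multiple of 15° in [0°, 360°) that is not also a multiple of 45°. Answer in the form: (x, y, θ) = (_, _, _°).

(x, y, θ) = (1.5, 2.5, 60°)

Candidates: 36 free-cell centres × 16 headings = 576 poses. Raycast each; keep the one whose scan matches to 4 dp.
  (5.5, 2.5, 255°): beam 1 = 5.1962 ≠ 1.5529 ✗
  (4.5, 3.5, 120°): beam 1 = 1.9319 ≠ 1.5529 ✗
  (5.5, 2.5, 30°): beam 3 = 0.5176 ≠ 5.6940 ✗
  …
  (1.5, 2.5, 60°): r_1=1.5529, r_2=1.7321, r_3=5.6940, r_4=6.3509, r_5=1.9319, r_6=0.5774, r_7=0.5176 — all match ✓
Only this pose fits every beam.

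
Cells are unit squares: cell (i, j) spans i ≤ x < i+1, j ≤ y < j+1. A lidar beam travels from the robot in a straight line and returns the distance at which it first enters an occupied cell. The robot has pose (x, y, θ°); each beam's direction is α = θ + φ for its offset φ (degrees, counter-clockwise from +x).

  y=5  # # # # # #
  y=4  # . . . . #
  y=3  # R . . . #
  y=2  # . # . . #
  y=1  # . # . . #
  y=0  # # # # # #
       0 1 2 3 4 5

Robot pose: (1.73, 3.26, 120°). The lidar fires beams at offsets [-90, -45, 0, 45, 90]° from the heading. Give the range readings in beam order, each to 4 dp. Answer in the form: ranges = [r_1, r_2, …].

beam 1: φ=-90°, α=30°
  d=(0.8660,0.5000)  start (1,3)  tX=0.3118 tY=1.4800  stride 1/|dx|=1.1547 1/|dy|=2.0000
    cross x-line → (2,3), t=0.3118
    cross x-line → (3,3), t=1.4665
    cross y-line → (3,4), t=1.4800
    cross x-line → (4,4), t=2.6212
    cross y-line → (4,5), t=3.4800 (wall)
  → r_1 = 3.4800
beam 2: φ=-45°, α=75°
  d=(0.2588,0.9659)  start (1,3)  tX=1.0432 tY=0.7661  stride 1/|dx|=3.8637 1/|dy|=1.0353
    cross y-line → (1,4), t=0.7661
    cross x-line → (2,4), t=1.0432
    cross y-line → (2,5), t=1.8014 (wall)
  → r_2 = 1.8014
beam 3: φ=0°, α=120°
  d=(-0.5000,0.8660)  start (1,3)  tX=1.4600 tY=0.8545  stride 1/|dx|=2.0000 1/|dy|=1.1547
    cross y-line → (1,4), t=0.8545
    cross x-line → (0,4), t=1.4600 (wall)
  → r_3 = 1.4600
beam 4: φ=45°, α=165°
  d=(-0.9659,0.2588)  start (1,3)  tX=0.7558 tY=2.8591  stride 1/|dx|=1.0353 1/|dy|=3.8637
    cross x-line → (0,3), t=0.7558 (wall)
  → r_4 = 0.7558
beam 5: φ=90°, α=210°
  d=(-0.8660,-0.5000)  start (1,3)  tX=0.8429 tY=0.5200  stride 1/|dx|=1.1547 1/|dy|=2.0000
    cross y-line → (1,2), t=0.5200
    cross x-line → (0,2), t=0.8429 (wall)
  → r_5 = 0.8429

ranges = [3.4800, 1.8014, 1.4600, 0.7558, 0.8429]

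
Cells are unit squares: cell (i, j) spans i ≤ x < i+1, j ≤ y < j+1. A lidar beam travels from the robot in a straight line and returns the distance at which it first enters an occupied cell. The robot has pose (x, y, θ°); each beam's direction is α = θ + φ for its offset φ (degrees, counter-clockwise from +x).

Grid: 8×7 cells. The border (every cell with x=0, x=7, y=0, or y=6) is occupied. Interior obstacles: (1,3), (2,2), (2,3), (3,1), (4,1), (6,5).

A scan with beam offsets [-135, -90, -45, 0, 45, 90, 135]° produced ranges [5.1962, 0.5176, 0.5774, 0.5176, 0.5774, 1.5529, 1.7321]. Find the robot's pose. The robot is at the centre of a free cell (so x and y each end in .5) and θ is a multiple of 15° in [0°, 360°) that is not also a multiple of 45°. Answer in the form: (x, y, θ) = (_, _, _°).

(x, y, θ) = (5.5, 1.5, 255°)

Enumerate (i+0.5, j+0.5, θ) over the 24 free cells and 16 admissible headings. For each, cast all 7 beams and compare to the given ranges.
  (5.5, 3.5, 300°): beam 1 = 4.6587 ≠ 5.1962 ✗
  (3.5, 2.5, 75°): beam 1 = 0.5774 ≠ 5.1962 ✗
  (1.5, 2.5, 300°): beam 1 = 0.5176 ≠ 5.1962 ✗
  …
  (5.5, 1.5, 255°): r_1=5.1962, r_2=0.5176, r_3=0.5774, r_4=0.5176, r_5=0.5774, r_6=1.5529, r_7=1.7321 — all match ✓
Only this pose fits every beam.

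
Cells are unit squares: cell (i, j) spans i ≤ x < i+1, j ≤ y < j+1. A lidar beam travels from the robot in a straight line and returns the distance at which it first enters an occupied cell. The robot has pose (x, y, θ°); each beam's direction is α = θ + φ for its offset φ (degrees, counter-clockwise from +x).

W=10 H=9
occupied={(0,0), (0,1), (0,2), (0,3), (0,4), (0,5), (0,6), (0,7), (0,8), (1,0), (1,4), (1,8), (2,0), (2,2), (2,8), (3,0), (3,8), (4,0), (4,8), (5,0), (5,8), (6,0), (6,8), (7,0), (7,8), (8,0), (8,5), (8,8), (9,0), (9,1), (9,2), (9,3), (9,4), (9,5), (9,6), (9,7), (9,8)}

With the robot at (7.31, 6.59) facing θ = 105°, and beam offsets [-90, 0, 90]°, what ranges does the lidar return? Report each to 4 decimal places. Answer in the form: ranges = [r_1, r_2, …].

ranges = [1.7496, 1.4597, 6.1433]

beam 1: φ=-90°, α=15°
  dir = (cos 15°, sin 15°) = (0.9659, 0.2588); from cell (7,6)
  next x-line at t=0.7143, next y-line at t=1.5841; Δt_x=1.0353, Δt_y=3.8637
    x: enter (8,6) at t=0.7143
    y: enter (8,7) at t=1.5841
    x: enter (9,7) at t=1.7496 ← occupied
  → r_1 = 1.7496
beam 2: φ=0°, α=105°
  dir = (cos 105°, sin 105°) = (-0.2588, 0.9659); from cell (7,6)
  next x-line at t=1.1977, next y-line at t=0.4245; Δt_x=3.8637, Δt_y=1.0353
    y: enter (7,7) at t=0.4245
    x: enter (6,7) at t=1.1977
    y: enter (6,8) at t=1.4597 ← occupied
  → r_2 = 1.4597
beam 3: φ=90°, α=195°
  dir = (cos 195°, sin 195°) = (-0.9659, -0.2588); from cell (7,6)
  next x-line at t=0.3209, next y-line at t=2.2796; Δt_x=1.0353, Δt_y=3.8637
    x: enter (6,6) at t=0.3209
    x: enter (5,6) at t=1.3562
    y: enter (5,5) at t=2.2796
    x: enter (4,5) at t=2.3915
    x: enter (3,5) at t=3.4268
    x: enter (2,5) at t=4.4620
    x: enter (1,5) at t=5.4973
    y: enter (1,4) at t=6.1433 ← occupied
  → r_3 = 6.1433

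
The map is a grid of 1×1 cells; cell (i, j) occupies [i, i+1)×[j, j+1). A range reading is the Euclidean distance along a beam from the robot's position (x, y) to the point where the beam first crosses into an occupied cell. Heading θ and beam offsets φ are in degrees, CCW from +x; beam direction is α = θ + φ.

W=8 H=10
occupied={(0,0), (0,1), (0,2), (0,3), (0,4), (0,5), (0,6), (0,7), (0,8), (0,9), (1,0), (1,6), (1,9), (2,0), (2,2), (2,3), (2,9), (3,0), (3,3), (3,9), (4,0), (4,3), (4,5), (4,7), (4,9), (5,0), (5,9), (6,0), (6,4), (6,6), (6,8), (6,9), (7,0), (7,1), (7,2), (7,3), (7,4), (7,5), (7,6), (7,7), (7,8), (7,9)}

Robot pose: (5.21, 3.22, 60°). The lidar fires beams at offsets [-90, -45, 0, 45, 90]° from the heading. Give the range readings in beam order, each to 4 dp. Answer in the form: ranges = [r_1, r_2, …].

beam 1: φ=-90°, α=330°
  direction (0.8660, -0.5000); cell (5,3); t to first gridline: x 0.9122, y 0.4400 (then +1.1547 / +2.0000)
    (5,2) via y @ 0.4400
    (6,2) via x @ 0.9122
    (7,2) via x @ 2.0669  # hit
  → r_1 = 2.0669
beam 2: φ=-45°, α=15°
  direction (0.9659, 0.2588); cell (5,3); t to first gridline: x 0.8179, y 3.0137 (then +1.0353 / +3.8637)
    (6,3) via x @ 0.8179
    (7,3) via x @ 1.8531  # hit
  → r_2 = 1.8531
beam 3: φ=0°, α=60°
  direction (0.5000, 0.8660); cell (5,3); t to first gridline: x 1.5800, y 0.9007 (then +2.0000 / +1.1547)
    (5,4) via y @ 0.9007
    (6,4) via x @ 1.5800  # hit
  → r_3 = 1.5800
beam 4: φ=45°, α=105°
  direction (-0.2588, 0.9659); cell (5,3); t to first gridline: x 0.8114, y 0.8075 (then +3.8637 / +1.0353)
    (5,4) via y @ 0.8075
    (4,4) via x @ 0.8114
    (4,5) via y @ 1.8428  # hit
  → r_4 = 1.8428
beam 5: φ=90°, α=150°
  direction (-0.8660, 0.5000); cell (5,3); t to first gridline: x 0.2425, y 1.5600 (then +1.1547 / +2.0000)
    (4,3) via x @ 0.2425  # hit
  → r_5 = 0.2425

ranges = [2.0669, 1.8531, 1.5800, 1.8428, 0.2425]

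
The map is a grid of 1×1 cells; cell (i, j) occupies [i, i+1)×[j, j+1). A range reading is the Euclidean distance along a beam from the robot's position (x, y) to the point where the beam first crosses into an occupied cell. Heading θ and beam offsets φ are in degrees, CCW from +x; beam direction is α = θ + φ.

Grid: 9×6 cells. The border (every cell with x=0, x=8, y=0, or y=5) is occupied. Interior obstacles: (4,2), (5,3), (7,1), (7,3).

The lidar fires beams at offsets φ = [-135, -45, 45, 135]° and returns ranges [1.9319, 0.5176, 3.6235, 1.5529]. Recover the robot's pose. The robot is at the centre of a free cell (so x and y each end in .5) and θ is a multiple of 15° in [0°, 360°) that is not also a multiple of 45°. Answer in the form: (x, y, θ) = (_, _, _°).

(x, y, θ) = (4.5, 4.5, 150°)

Candidates: 24 free-cell centres × 16 headings = 384 poses. Raycast each; keep the one whose scan matches to 4 dp.
  (2.5, 4.5, 345°): beam 1 = 1.7321 ≠ 1.9319 ✗
  (3.5, 3.5, 15°): beam 1 = 2.8868 ≠ 1.9319 ✗
  (1.5, 1.5, 285°): beam 1 = 0.5774 ≠ 1.9319 ✗
  (7.5, 4.5, 105°): beam 1 = 0.5774 ≠ 1.9319 ✗
  …
  (4.5, 4.5, 150°): r_1=1.9319, r_2=0.5176, r_3=3.6235, r_4=1.5529 — all match ✓
No second candidate reproduces the full scan.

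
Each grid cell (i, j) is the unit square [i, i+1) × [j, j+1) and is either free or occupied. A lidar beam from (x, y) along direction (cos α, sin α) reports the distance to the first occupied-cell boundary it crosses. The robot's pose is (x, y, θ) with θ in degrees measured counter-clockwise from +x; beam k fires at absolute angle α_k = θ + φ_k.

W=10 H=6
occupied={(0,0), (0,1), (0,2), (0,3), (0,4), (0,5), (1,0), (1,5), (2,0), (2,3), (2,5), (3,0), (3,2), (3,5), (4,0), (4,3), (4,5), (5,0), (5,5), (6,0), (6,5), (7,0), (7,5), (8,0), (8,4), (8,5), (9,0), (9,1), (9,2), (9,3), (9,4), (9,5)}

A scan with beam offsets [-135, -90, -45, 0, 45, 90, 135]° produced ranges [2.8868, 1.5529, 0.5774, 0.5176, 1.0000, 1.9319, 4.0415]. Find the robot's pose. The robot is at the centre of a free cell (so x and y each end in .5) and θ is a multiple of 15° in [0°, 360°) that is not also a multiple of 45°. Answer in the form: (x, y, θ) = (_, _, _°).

Enumerate (i+0.5, j+0.5, θ) over the 28 free cells and 16 admissible headings. For each, cast all 7 beams and compare to the given ranges.
  (7.5, 3.5, 15°): beam 2 = 2.5882 ≠ 1.5529 ✗
  (5.5, 2.5, 255°): beam 1 = 1.0000 ≠ 2.8868 ✗
  (4.5, 4.5, 345°): beam 1 = 1.7321 ≠ 2.8868 ✗
  (2.5, 2.5, 15°): beam 1 = 1.7321 ≠ 2.8868 ✗
  …
  (6.5, 4.5, 105°): r_1=2.8868, r_2=1.5529, r_3=0.5774, r_4=0.5176, r_5=1.0000, r_6=1.9319, r_7=4.0415 — all match ✓
Only this pose fits every beam.

(x, y, θ) = (6.5, 4.5, 105°)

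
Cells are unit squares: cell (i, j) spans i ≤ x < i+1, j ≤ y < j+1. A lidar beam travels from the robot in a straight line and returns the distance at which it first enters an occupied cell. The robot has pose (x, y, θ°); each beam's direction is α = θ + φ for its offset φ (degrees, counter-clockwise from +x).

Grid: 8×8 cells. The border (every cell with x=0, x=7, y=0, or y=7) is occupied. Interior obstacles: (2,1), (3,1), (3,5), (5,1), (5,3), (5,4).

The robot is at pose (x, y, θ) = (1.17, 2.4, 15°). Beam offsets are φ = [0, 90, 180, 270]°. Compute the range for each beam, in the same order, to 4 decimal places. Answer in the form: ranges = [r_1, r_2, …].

beam 1: φ=0°, α=15°
  cosα=0.9659 sinα=0.2588 | (1,2) | tMaxX 0.8593 tMaxY 2.3182 | tΔX 1.0353 tΔY 3.8637
    t=0.8593 [x] (2,2)
    t=1.8946 [x] (3,2)
    t=2.3182 [y] (3,3)
    t=2.9298 [x] (4,3)
    t=3.9651 [x] (5,3) — stop
  → r_1 = 3.9651
beam 2: φ=90°, α=105°
  cosα=-0.2588 sinα=0.9659 | (1,2) | tMaxX 0.6568 tMaxY 0.6212 | tΔX 3.8637 tΔY 1.0353
    t=0.6212 [y] (1,3)
    t=0.6568 [x] (0,3) — stop
  → r_2 = 0.6568
beam 3: φ=180°, α=195°
  cosα=-0.9659 sinα=-0.2588 | (1,2) | tMaxX 0.1760 tMaxY 1.5455 | tΔX 1.0353 tΔY 3.8637
    t=0.1760 [x] (0,2) — stop
  → r_3 = 0.1760
beam 4: φ=270°, α=285°
  cosα=0.2588 sinα=-0.9659 | (1,2) | tMaxX 3.2069 tMaxY 0.4141 | tΔX 3.8637 tΔY 1.0353
    t=0.4141 [y] (1,1)
    t=1.4494 [y] (1,0) — stop
  → r_4 = 1.4494

ranges = [3.9651, 0.6568, 0.1760, 1.4494]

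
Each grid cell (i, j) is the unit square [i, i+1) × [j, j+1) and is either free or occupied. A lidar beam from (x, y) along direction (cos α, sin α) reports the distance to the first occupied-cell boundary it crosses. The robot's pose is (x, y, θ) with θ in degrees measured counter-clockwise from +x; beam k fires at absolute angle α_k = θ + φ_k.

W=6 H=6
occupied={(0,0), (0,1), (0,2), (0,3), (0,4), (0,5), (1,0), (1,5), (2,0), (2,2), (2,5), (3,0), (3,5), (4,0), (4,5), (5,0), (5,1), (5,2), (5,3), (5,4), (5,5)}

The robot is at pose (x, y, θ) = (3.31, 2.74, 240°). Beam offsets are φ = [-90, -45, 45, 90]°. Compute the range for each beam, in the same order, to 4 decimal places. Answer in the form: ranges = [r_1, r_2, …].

ranges = [0.3580, 0.3209, 1.8014, 1.9514]

beam 1: φ=-90°, α=150°
  cosα=-0.8660 sinα=0.5000 | (3,2) | tMaxX 0.3580 tMaxY 0.5200 | tΔX 1.1547 tΔY 2.0000
    t=0.3580 [x] (2,2) — stop
  → r_1 = 0.3580
beam 2: φ=-45°, α=195°
  cosα=-0.9659 sinα=-0.2588 | (3,2) | tMaxX 0.3209 tMaxY 2.8591 | tΔX 1.0353 tΔY 3.8637
    t=0.3209 [x] (2,2) — stop
  → r_2 = 0.3209
beam 3: φ=45°, α=285°
  cosα=0.2588 sinα=-0.9659 | (3,2) | tMaxX 2.6660 tMaxY 0.7661 | tΔX 3.8637 tΔY 1.0353
    t=0.7661 [y] (3,1)
    t=1.8014 [y] (3,0) — stop
  → r_3 = 1.8014
beam 4: φ=90°, α=330°
  cosα=0.8660 sinα=-0.5000 | (3,2) | tMaxX 0.7967 tMaxY 1.4800 | tΔX 1.1547 tΔY 2.0000
    t=0.7967 [x] (4,2)
    t=1.4800 [y] (4,1)
    t=1.9514 [x] (5,1) — stop
  → r_4 = 1.9514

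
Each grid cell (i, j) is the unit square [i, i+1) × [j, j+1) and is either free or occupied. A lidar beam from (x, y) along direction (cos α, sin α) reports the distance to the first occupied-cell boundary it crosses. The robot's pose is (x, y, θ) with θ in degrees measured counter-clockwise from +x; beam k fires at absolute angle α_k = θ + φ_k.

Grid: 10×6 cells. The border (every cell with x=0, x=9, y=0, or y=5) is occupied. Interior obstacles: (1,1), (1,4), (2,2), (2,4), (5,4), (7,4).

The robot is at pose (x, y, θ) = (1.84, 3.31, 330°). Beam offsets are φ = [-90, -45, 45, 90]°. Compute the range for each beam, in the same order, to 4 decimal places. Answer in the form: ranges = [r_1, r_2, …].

beam 1: φ=-90°, α=240°
  dir = (cos 240°, sin 240°) = (-0.5000, -0.8660); from cell (1,3)
  next x-line at t=1.6800, next y-line at t=0.3580; Δt_x=2.0000, Δt_y=1.1547
    y: enter (1,2) at t=0.3580
    y: enter (1,1) at t=1.5127 ← occupied
  → r_1 = 1.5127
beam 2: φ=-45°, α=285°
  dir = (cos 285°, sin 285°) = (0.2588, -0.9659); from cell (1,3)
  next x-line at t=0.6182, next y-line at t=0.3209; Δt_x=3.8637, Δt_y=1.0353
    y: enter (1,2) at t=0.3209
    x: enter (2,2) at t=0.6182 ← occupied
  → r_2 = 0.6182
beam 3: φ=45°, α=15°
  dir = (cos 15°, sin 15°) = (0.9659, 0.2588); from cell (1,3)
  next x-line at t=0.1656, next y-line at t=2.6660; Δt_x=1.0353, Δt_y=3.8637
    x: enter (2,3) at t=0.1656
    x: enter (3,3) at t=1.2009
    x: enter (4,3) at t=2.2362
    y: enter (4,4) at t=2.6660
    x: enter (5,4) at t=3.2715 ← occupied
  → r_3 = 3.2715
beam 4: φ=90°, α=60°
  dir = (cos 60°, sin 60°) = (0.5000, 0.8660); from cell (1,3)
  next x-line at t=0.3200, next y-line at t=0.7967; Δt_x=2.0000, Δt_y=1.1547
    x: enter (2,3) at t=0.3200
    y: enter (2,4) at t=0.7967 ← occupied
  → r_4 = 0.7967

ranges = [1.5127, 0.6182, 3.2715, 0.7967]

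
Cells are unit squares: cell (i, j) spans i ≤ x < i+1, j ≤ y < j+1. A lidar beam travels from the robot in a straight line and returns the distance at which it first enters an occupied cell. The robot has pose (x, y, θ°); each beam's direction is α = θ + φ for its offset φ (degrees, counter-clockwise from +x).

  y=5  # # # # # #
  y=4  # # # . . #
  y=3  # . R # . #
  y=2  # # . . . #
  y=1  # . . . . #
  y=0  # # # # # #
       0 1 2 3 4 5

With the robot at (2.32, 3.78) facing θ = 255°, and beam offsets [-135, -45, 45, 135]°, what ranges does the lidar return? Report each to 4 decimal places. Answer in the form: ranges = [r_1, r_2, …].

beam 1: φ=-135°, α=120°
  cosα=-0.5000 sinα=0.8660 | (2,3) | tMaxX 0.6400 tMaxY 0.2540 | tΔX 2.0000 tΔY 1.1547
    t=0.2540 [y] (2,4) — stop
  → r_1 = 0.2540
beam 2: φ=-45°, α=210°
  cosα=-0.8660 sinα=-0.5000 | (2,3) | tMaxX 0.3695 tMaxY 1.5600 | tΔX 1.1547 tΔY 2.0000
    t=0.3695 [x] (1,3)
    t=1.5242 [x] (0,3) — stop
  → r_2 = 1.5242
beam 3: φ=45°, α=300°
  cosα=0.5000 sinα=-0.8660 | (2,3) | tMaxX 1.3600 tMaxY 0.9007 | tΔX 2.0000 tΔY 1.1547
    t=0.9007 [y] (2,2)
    t=1.3600 [x] (3,2)
    t=2.0554 [y] (3,1)
    t=3.2101 [y] (3,0) — stop
  → r_3 = 3.2101
beam 4: φ=135°, α=30°
  cosα=0.8660 sinα=0.5000 | (2,3) | tMaxX 0.7852 tMaxY 0.4400 | tΔX 1.1547 tΔY 2.0000
    t=0.4400 [y] (2,4) — stop
  → r_4 = 0.4400

ranges = [0.2540, 1.5242, 3.2101, 0.4400]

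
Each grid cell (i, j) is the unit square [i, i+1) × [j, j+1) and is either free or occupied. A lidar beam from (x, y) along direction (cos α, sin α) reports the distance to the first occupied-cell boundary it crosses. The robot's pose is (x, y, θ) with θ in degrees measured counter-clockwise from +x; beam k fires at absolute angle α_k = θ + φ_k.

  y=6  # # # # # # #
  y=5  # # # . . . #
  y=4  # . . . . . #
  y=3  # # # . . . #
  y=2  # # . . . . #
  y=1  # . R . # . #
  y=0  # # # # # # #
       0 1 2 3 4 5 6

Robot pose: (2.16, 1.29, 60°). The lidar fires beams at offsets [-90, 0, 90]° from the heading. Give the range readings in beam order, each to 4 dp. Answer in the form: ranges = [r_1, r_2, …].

ranges = [0.5800, 5.4386, 1.3395]

beam 1: φ=-90°, α=330°
  direction (0.8660, -0.5000); cell (2,1); t to first gridline: x 0.9699, y 0.5800 (then +1.1547 / +2.0000)
    (2,0) via y @ 0.5800  # hit
  → r_1 = 0.5800
beam 2: φ=0°, α=60°
  direction (0.5000, 0.8660); cell (2,1); t to first gridline: x 1.6800, y 0.8198 (then +2.0000 / +1.1547)
    (2,2) via y @ 0.8198
    (3,2) via x @ 1.6800
    (3,3) via y @ 1.9745
    (3,4) via y @ 3.1292
    (4,4) via x @ 3.6800
    (4,5) via y @ 4.2839
    (4,6) via y @ 5.4386  # hit
  → r_2 = 5.4386
beam 3: φ=90°, α=150°
  direction (-0.8660, 0.5000); cell (2,1); t to first gridline: x 0.1848, y 1.4200 (then +1.1547 / +2.0000)
    (1,1) via x @ 0.1848
    (0,1) via x @ 1.3395  # hit
  → r_3 = 1.3395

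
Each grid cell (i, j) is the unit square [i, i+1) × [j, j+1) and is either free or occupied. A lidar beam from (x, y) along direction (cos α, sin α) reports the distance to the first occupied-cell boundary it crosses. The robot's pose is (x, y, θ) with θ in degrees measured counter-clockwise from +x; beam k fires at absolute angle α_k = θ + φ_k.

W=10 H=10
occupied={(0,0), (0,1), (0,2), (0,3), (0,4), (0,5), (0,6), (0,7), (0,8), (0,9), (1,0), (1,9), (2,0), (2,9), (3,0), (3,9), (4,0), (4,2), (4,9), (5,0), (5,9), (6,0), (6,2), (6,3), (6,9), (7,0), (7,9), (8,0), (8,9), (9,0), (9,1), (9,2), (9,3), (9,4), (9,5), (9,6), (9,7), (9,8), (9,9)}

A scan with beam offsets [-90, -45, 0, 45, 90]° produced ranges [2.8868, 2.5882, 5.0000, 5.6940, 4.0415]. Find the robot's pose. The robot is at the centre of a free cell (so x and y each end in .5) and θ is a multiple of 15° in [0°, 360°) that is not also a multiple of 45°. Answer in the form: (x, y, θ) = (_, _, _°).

Candidates: 61 free-cell centres × 16 headings = 976 poses. Raycast each; keep the one whose scan matches to 4 dp.
  (4.5, 8.5, 300°): beam 1 = 4.0415 ≠ 2.8868 ✗
  (6.5, 7.5, 330°): beam 1 = 7.5056 ≠ 2.8868 ✗
  (4.5, 7.5, 75°): beam 1 = 4.6587 ≠ 2.8868 ✗
  (3.5, 8.5, 15°): beam 1 = 5.6940 ≠ 2.8868 ✗
  …
  (6.5, 6.5, 150°): r_1=2.8868, r_2=2.5882, r_3=5.0000, r_4=5.6940, r_5=4.0415 — all match ✓
No second candidate reproduces the full scan.

(x, y, θ) = (6.5, 6.5, 150°)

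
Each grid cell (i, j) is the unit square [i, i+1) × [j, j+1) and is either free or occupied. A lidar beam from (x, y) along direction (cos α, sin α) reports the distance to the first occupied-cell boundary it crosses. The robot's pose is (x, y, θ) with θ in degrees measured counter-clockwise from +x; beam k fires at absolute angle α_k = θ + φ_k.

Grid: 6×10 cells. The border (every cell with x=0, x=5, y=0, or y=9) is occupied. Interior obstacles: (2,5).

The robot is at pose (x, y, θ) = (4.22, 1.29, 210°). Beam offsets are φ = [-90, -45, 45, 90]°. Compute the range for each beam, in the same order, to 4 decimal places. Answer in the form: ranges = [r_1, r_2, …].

ranges = [4.2839, 3.3336, 0.3002, 0.3349]

beam 1: φ=-90°, α=120°
  direction (-0.5000, 0.8660); cell (4,1); t to first gridline: x 0.4400, y 0.8198 (then +2.0000 / +1.1547)
    (3,1) via x @ 0.4400
    (3,2) via y @ 0.8198
    (3,3) via y @ 1.9745
    (2,3) via x @ 2.4400
    (2,4) via y @ 3.1292
    (2,5) via y @ 4.2839  # hit
  → r_1 = 4.2839
beam 2: φ=-45°, α=165°
  direction (-0.9659, 0.2588); cell (4,1); t to first gridline: x 0.2278, y 2.7432 (then +1.0353 / +3.8637)
    (3,1) via x @ 0.2278
    (2,1) via x @ 1.2630
    (1,1) via x @ 2.2983
    (1,2) via y @ 2.7432
    (0,2) via x @ 3.3336  # hit
  → r_2 = 3.3336
beam 3: φ=45°, α=255°
  direction (-0.2588, -0.9659); cell (4,1); t to first gridline: x 0.8500, y 0.3002 (then +3.8637 / +1.0353)
    (4,0) via y @ 0.3002  # hit
  → r_3 = 0.3002
beam 4: φ=90°, α=300°
  direction (0.5000, -0.8660); cell (4,1); t to first gridline: x 1.5600, y 0.3349 (then +2.0000 / +1.1547)
    (4,0) via y @ 0.3349  # hit
  → r_4 = 0.3349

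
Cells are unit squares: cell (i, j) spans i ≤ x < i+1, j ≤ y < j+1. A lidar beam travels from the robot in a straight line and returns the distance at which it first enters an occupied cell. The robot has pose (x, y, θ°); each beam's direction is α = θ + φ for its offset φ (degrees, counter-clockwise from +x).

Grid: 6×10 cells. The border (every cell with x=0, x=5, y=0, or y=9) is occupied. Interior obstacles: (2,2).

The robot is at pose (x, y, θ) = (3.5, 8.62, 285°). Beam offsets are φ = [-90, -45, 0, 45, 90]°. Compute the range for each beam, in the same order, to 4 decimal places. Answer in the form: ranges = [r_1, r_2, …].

beam 1: φ=-90°, α=195°
  cosα=-0.9659 sinα=-0.2588 | (3,8) | tMaxX 0.5176 tMaxY 2.3955 | tΔX 1.0353 tΔY 3.8637
    t=0.5176 [x] (2,8)
    t=1.5529 [x] (1,8)
    t=2.3955 [y] (1,7)
    t=2.5882 [x] (0,7) — stop
  → r_1 = 2.5882
beam 2: φ=-45°, α=240°
  cosα=-0.5000 sinα=-0.8660 | (3,8) | tMaxX 1.0000 tMaxY 0.7159 | tΔX 2.0000 tΔY 1.1547
    t=0.7159 [y] (3,7)
    t=1.0000 [x] (2,7)
    t=1.8706 [y] (2,6)
    t=3.0000 [x] (1,6)
    t=3.0253 [y] (1,5)
    t=4.1800 [y] (1,4)
    t=5.0000 [x] (0,4) — stop
  → r_2 = 5.0000
beam 3: φ=0°, α=285°
  cosα=0.2588 sinα=-0.9659 | (3,8) | tMaxX 1.9319 tMaxY 0.6419 | tΔX 3.8637 tΔY 1.0353
    t=0.6419 [y] (3,7)
    t=1.6771 [y] (3,6)
    t=1.9319 [x] (4,6)
    t=2.7124 [y] (4,5)
    t=3.7477 [y] (4,4)
    t=4.7830 [y] (4,3)
    t=5.7956 [x] (5,3) — stop
  → r_3 = 5.7956
beam 4: φ=45°, α=330°
  cosα=0.8660 sinα=-0.5000 | (3,8) | tMaxX 0.5774 tMaxY 1.2400 | tΔX 1.1547 tΔY 2.0000
    t=0.5774 [x] (4,8)
    t=1.2400 [y] (4,7)
    t=1.7321 [x] (5,7) — stop
  → r_4 = 1.7321
beam 5: φ=90°, α=15°
  cosα=0.9659 sinα=0.2588 | (3,8) | tMaxX 0.5176 tMaxY 1.4682 | tΔX 1.0353 tΔY 3.8637
    t=0.5176 [x] (4,8)
    t=1.4682 [y] (4,9) — stop
  → r_5 = 1.4682

ranges = [2.5882, 5.0000, 5.7956, 1.7321, 1.4682]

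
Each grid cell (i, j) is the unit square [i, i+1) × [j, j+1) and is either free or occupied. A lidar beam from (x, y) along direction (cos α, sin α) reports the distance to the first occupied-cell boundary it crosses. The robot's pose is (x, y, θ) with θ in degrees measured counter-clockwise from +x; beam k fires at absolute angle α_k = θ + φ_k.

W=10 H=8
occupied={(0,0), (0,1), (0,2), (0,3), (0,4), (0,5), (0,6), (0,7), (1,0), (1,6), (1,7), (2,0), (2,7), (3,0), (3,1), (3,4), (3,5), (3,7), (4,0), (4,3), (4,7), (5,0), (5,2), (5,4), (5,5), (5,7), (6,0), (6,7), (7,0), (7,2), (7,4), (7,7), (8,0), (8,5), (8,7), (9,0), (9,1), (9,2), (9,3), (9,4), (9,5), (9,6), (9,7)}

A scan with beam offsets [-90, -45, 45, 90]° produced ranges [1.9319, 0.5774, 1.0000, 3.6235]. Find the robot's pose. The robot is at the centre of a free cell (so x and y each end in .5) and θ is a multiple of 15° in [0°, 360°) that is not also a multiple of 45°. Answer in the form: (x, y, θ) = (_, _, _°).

(x, y, θ) = (4.5, 6.5, 105°)

The pose lattice has 37·16 = 592 candidates. Test each by forward raycasting.
  (1.5, 3.5, 300°): beam 1 = 0.5774 ≠ 1.9319 ✗
  (4.5, 1.5, 330°): beam 1 = 0.5774 ≠ 1.9319 ✗
  (1.5, 4.5, 195°): beam 1 = 1.5529 ≠ 1.9319 ✗
  …
  (4.5, 6.5, 105°): r_1=1.9319, r_2=0.5774, r_3=1.0000, r_4=3.6235 — all match ✓
Only this pose fits every beam.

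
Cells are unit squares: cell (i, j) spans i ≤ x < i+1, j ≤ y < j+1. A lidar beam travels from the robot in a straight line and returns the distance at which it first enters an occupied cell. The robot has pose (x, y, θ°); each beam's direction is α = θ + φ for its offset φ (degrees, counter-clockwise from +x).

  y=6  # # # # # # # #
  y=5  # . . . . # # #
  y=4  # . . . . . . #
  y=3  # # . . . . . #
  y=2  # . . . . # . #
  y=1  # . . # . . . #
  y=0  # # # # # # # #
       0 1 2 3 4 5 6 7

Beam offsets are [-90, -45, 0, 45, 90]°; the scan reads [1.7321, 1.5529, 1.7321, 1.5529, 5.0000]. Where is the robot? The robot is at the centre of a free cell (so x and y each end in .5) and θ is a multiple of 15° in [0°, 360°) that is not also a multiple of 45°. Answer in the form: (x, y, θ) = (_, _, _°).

The pose lattice has 25·16 = 400 candidates. Test each by forward raycasting.
  (2.5, 3.5, 255°): beam 1 = 0.5176 ≠ 1.7321 ✗
  (4.5, 2.5, 105°): beam 1 = 0.5176 ≠ 1.7321 ✗
  (2.5, 5.5, 345°): beam 1 = 1.9319 ≠ 1.7321 ✗
  (2.5, 5.5, 120°): beam 1 = 1.0000 ≠ 1.7321 ✗
  …
  (5.5, 3.5, 60°): r_1=1.7321, r_2=1.5529, r_3=1.7321, r_4=1.5529, r_5=5.0000 — all match ✓
Only this pose fits every beam.

(x, y, θ) = (5.5, 3.5, 60°)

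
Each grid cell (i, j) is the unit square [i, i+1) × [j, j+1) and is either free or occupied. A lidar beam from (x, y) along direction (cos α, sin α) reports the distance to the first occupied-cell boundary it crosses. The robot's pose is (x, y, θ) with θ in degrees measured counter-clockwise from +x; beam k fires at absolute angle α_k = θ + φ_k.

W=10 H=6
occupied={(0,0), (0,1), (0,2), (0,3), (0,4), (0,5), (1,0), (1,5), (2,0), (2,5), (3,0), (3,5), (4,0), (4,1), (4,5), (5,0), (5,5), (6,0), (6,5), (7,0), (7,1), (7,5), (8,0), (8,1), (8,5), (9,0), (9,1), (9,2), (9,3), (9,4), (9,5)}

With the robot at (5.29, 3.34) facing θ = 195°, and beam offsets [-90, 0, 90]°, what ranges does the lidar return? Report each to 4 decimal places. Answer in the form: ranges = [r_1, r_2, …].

ranges = [1.7186, 4.4413, 2.4225]

beam 1: φ=-90°, α=105°
  direction (-0.2588, 0.9659); cell (5,3); t to first gridline: x 1.1205, y 0.6833 (then +3.8637 / +1.0353)
    (5,4) via y @ 0.6833
    (4,4) via x @ 1.1205
    (4,5) via y @ 1.7186  # hit
  → r_1 = 1.7186
beam 2: φ=0°, α=195°
  direction (-0.9659, -0.2588); cell (5,3); t to first gridline: x 0.3002, y 1.3137 (then +1.0353 / +3.8637)
    (4,3) via x @ 0.3002
    (4,2) via y @ 1.3137
    (3,2) via x @ 1.3355
    (2,2) via x @ 2.3708
    (1,2) via x @ 3.4061
    (0,2) via x @ 4.4413  # hit
  → r_2 = 4.4413
beam 3: φ=90°, α=285°
  direction (0.2588, -0.9659); cell (5,3); t to first gridline: x 2.7432, y 0.3520 (then +3.8637 / +1.0353)
    (5,2) via y @ 0.3520
    (5,1) via y @ 1.3873
    (5,0) via y @ 2.4225  # hit
  → r_3 = 2.4225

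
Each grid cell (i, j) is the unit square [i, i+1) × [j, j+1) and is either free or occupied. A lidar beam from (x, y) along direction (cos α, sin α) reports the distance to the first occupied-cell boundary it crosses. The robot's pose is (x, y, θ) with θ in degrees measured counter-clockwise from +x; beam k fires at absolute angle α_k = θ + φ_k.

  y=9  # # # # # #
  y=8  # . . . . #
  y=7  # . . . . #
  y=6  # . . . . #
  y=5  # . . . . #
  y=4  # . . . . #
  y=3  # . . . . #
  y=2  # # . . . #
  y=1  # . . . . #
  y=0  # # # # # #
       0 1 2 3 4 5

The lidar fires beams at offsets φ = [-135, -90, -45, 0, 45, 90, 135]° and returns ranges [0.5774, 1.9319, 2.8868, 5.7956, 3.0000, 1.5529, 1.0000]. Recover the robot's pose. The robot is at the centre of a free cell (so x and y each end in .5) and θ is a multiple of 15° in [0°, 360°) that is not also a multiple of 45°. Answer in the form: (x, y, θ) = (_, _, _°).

The pose lattice has 31·16 = 496 candidates. Test each by forward raycasting.
  (3.5, 6.5, 30°): beam 1 = 5.6940 ≠ 0.5774 ✗
  (3.5, 3.5, 330°): beam 1 = 1.9319 ≠ 0.5774 ✗
  (1.5, 3.5, 285°): beam 2 = 0.5176 ≠ 1.9319 ✗
  (2.5, 8.5, 285°): beam 1 = 1.0000 ≠ 0.5774 ✗
  …
  (3.5, 8.5, 255°): r_1=0.5774, r_2=1.9319, r_3=2.8868, r_4=5.7956, r_5=3.0000, r_6=1.5529, r_7=1.0000 — all match ✓
Only this pose fits every beam.

(x, y, θ) = (3.5, 8.5, 255°)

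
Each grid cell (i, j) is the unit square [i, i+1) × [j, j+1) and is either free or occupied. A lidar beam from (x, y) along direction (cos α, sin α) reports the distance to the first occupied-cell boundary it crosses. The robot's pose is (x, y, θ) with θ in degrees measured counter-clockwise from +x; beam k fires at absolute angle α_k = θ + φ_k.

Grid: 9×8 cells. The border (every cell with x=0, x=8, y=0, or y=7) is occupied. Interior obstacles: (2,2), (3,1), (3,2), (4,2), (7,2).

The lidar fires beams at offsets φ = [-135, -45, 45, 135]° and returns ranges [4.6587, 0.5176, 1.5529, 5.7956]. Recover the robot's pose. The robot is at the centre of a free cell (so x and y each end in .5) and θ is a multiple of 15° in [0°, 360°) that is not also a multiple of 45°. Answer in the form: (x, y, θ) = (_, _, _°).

(x, y, θ) = (7.5, 5.5, 30°)

Candidates: 37 free-cell centres × 16 headings = 592 poses. Raycast each; keep the one whose scan matches to 4 dp.
  (5.5, 1.5, 195°): beam 1 = 5.0000 ≠ 4.6587 ✗
  (1.5, 5.5, 60°): beam 1 = 2.5882 ≠ 4.6587 ✗
  (7.5, 5.5, 120°): beam 1 = 0.5176 ≠ 4.6587 ✗
  (4.5, 6.5, 210°): beam 1 = 0.5176 ≠ 4.6587 ✗
  (4.5, 1.5, 345°): beam 1 = 0.5774 ≠ 4.6587 ✗
  …
  (7.5, 5.5, 30°): r_1=4.6587, r_2=0.5176, r_3=1.5529, r_4=5.7956 — all match ✓
Only this pose fits every beam.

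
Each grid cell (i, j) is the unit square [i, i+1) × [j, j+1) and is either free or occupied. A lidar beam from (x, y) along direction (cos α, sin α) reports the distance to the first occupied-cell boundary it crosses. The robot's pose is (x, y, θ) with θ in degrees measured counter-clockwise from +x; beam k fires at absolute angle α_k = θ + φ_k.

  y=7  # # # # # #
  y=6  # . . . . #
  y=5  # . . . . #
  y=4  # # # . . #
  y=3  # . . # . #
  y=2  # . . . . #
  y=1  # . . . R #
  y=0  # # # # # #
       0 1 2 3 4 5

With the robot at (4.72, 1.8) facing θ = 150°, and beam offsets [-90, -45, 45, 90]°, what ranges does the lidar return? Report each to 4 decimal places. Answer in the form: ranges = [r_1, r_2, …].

beam 1: φ=-90°, α=60°
  d=(0.5000,0.8660)  start (4,1)  tX=0.5600 tY=0.2309  stride 1/|dx|=2.0000 1/|dy|=1.1547
    cross y-line → (4,2), t=0.2309
    cross x-line → (5,2), t=0.5600 (wall)
  → r_1 = 0.5600
beam 2: φ=-45°, α=105°
  d=(-0.2588,0.9659)  start (4,1)  tX=2.7819 tY=0.2071  stride 1/|dx|=3.8637 1/|dy|=1.0353
    cross y-line → (4,2), t=0.2071
    cross y-line → (4,3), t=1.2423
    cross y-line → (4,4), t=2.2776
    cross x-line → (3,4), t=2.7819
    cross y-line → (3,5), t=3.3129
    cross y-line → (3,6), t=4.3482
    cross y-line → (3,7), t=5.3834 (wall)
  → r_2 = 5.3834
beam 3: φ=45°, α=195°
  d=(-0.9659,-0.2588)  start (4,1)  tX=0.7454 tY=3.0910  stride 1/|dx|=1.0353 1/|dy|=3.8637
    cross x-line → (3,1), t=0.7454
    cross x-line → (2,1), t=1.7807
    cross x-line → (1,1), t=2.8160
    cross y-line → (1,0), t=3.0910 (wall)
  → r_3 = 3.0910
beam 4: φ=90°, α=240°
  d=(-0.5000,-0.8660)  start (4,1)  tX=1.4400 tY=0.9238  stride 1/|dx|=2.0000 1/|dy|=1.1547
    cross y-line → (4,0), t=0.9238 (wall)
  → r_4 = 0.9238

ranges = [0.5600, 5.3834, 3.0910, 0.9238]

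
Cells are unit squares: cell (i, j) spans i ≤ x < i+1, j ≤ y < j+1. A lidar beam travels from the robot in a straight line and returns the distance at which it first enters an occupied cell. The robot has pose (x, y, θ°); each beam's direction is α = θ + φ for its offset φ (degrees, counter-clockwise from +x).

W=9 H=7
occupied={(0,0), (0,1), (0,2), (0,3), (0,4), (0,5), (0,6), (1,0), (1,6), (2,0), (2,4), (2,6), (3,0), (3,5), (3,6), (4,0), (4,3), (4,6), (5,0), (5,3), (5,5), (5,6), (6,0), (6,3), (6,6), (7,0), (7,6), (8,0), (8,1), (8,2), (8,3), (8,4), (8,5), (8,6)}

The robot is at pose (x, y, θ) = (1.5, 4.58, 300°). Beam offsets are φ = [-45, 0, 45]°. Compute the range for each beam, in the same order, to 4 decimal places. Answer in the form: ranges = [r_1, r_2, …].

beam 1: φ=-45°, α=255°
  dir = (cos 255°, sin 255°) = (-0.2588, -0.9659); from cell (1,4)
  next x-line at t=1.9319, next y-line at t=0.6005; Δt_x=3.8637, Δt_y=1.0353
    y: enter (1,3) at t=0.6005
    y: enter (1,2) at t=1.6357
    x: enter (0,2) at t=1.9319 ← occupied
  → r_1 = 1.9319
beam 2: φ=0°, α=300°
  dir = (cos 300°, sin 300°) = (0.5000, -0.8660); from cell (1,4)
  next x-line at t=1.0000, next y-line at t=0.6697; Δt_x=2.0000, Δt_y=1.1547
    y: enter (1,3) at t=0.6697
    x: enter (2,3) at t=1.0000
    y: enter (2,2) at t=1.8244
    y: enter (2,1) at t=2.9791
    x: enter (3,1) at t=3.0000
    y: enter (3,0) at t=4.1338 ← occupied
  → r_2 = 4.1338
beam 3: φ=45°, α=345°
  dir = (cos 345°, sin 345°) = (0.9659, -0.2588); from cell (1,4)
  next x-line at t=0.5176, next y-line at t=2.2409; Δt_x=1.0353, Δt_y=3.8637
    x: enter (2,4) at t=0.5176 ← occupied
  → r_3 = 0.5176

ranges = [1.9319, 4.1338, 0.5176]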